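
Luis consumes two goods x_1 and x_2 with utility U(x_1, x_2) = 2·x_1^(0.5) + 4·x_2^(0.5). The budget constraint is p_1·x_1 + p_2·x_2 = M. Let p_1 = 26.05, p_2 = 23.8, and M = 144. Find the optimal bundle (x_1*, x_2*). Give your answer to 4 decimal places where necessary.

MU_x_1 ∝ 2·x_1^(-0.5), MU_x_2 ∝ 4·x_2^(-0.5), so MRS = (1/2)·(x_2/x_1)^(0.5) = p_1/p_2.
Solve for the ratio: x_2/x_1 = [2·p_1/p_2]^(2).
Substitute x_2 = (x_2/x_1)·x_1 into the budget: x_1* = M/(p_1 + p_2·(x_2/x_1)).
Numerically x_2/x_1 = 4.792052, so x_1* = 144/(26.05 + 23.8·4.792052) = 1.0278 and x_2* = 4.792052·1.0278 = 4.9254.

x_1* = 1.0278, x_2* = 4.9254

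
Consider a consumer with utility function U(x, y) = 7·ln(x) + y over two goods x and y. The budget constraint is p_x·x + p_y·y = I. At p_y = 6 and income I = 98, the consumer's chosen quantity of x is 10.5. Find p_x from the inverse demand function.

Set MRS = p_x/p_y: (7/x)/1 = p_x/p_y.
So x*(p_x,p_y) = 7·p_y/p_x, independent of income; and y* = (I − 7·p_y)/p_y.
Set x* = 10.5 in the demand function and solve for p_x: p_x = 4.

p_x = 4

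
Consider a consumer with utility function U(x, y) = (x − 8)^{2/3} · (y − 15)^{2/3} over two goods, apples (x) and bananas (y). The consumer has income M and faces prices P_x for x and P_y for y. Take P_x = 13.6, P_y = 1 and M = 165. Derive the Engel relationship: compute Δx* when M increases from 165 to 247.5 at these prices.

Substituting into the budget: x* = 8 + 0.5·(M − 8·P_x − 15·P_y)/P_x, and y* = 15 + 0.5·(…)/P_y.
Discretionary income = 165 − 8·13.6 − 15·1 = 41.2; x* = 8 + 0.5·41.2/13.6 = 9.5147.
At M' = 247.5: x* = 12.5478. Change: 12.5478 − 9.5147 = 3.0331.

Δx* = 3.0331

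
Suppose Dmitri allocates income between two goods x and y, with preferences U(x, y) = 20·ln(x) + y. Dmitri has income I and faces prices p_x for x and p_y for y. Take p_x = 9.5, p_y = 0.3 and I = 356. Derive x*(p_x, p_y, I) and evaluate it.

x* = 0.6316

Set MRS = p_x/p_y: (20/x)/1 = p_x/p_y.
So x*(p_x,p_y) = 20·p_y/p_x, independent of income; and y* = (I − 20·p_y)/p_y.
At the given prices: x* = 20·0.3/9.5 = 0.6316.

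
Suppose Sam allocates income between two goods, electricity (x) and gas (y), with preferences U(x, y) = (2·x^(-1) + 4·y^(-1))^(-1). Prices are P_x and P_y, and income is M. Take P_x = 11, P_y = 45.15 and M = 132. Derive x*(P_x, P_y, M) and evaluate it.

From the CES first-order condition, (1/2)·(y/x)^(2) = P_x/P_y.
Solve for the ratio: y/x = [2·P_x/P_y]^(0.5).
With the ratio pinned down, the budget gives x* = M/(P_x + P_y·(y/x)) and y* = (y/x)·x*.
Numerically y/x = 0.698043, so x* = 132/(11 + 45.15·0.698043) = 3.1047.

x* = 3.1047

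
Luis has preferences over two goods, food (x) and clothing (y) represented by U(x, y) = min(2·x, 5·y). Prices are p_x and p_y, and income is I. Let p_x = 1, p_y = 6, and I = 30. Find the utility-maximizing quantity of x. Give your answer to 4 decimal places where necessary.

Leontief preferences: the optimum is at the kink where x/5 = y/2, i.e. y = (2/5)·x.
Budget: p_x·x + p_y·(2/5)·x = I, so (5·p_x + 2·p_y)·x = 5·I.
Demand: x*(p_x,p_y,I) = 5·I/(5·p_x + 2·p_y), y* = 2·I/(5·p_x + 2·p_y).
Here 5·1 + 2·6 = 17, giving x* = 8.8235.

x* = 8.8235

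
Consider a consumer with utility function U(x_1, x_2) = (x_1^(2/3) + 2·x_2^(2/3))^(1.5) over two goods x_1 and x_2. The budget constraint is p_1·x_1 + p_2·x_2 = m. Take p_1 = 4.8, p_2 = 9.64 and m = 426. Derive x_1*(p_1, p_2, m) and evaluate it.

x_1* = 29.7476

From the CES first-order condition, (1/2)·(x_2/x_1)^(1/3) = p_1/p_2.
Solve for the ratio: x_2/x_1 = [2·p_1/p_2]^(3).
Substitute x_2 = (x_2/x_1)·x_1 into the budget: x_1* = m/(p_1 + p_2·(x_2/x_1)).
Numerically x_2/x_1 = 0.987603, so x_1* = 426/(4.8 + 9.64·0.987603) = 29.7476.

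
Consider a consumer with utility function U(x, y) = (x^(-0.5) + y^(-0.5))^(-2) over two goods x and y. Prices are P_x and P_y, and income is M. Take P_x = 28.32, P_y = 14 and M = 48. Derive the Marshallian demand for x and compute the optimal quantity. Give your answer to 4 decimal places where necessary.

Numerically y/x = 1.599473, so x* = 48/(28.32 + 14·1.599473) = 0.9465.

x* = 0.9465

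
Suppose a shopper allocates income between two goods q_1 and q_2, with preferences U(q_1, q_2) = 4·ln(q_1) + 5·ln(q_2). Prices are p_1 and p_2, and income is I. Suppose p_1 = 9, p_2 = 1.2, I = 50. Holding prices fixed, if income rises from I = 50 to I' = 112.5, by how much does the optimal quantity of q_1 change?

Demand: q_1*(p_1,p_2,I) = 4/9·I/p_1 and q_2* = 5/9·I/p_2.
At p_1=9, p_2=1.2, I=50: q_1* = 4/9·50/9 = 2.4691.
At I' = 112.5: q_1* = 5.5556. Change: 5.5556 − 2.4691 = 3.0864.

Δq_1* = 3.0864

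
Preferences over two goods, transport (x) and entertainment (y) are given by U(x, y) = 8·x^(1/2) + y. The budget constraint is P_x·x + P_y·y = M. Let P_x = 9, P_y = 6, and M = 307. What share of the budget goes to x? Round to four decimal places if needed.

MU_x = 4/√x, MU_y = 1. Tangency: 4/√x = P_x/P_y.
Thus x* = (4·P_y/P_x)² — independent of M — with the rest of income spent on y.
Plugging in: x* = (4·6/9)² = 7.1111, y* = 40.5.
Expenditure on x: 9·7.1111 = 64; share = 0.2085.

share on x = 0.2085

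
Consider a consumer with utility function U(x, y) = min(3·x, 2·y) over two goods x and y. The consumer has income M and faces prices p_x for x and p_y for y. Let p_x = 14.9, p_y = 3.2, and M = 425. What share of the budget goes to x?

share on x = 0.7563

With perfect complements, no substitution: consume in ratio x:y = 2:3.
Budget: p_x·x + p_y·(3/2)·x = M, so (2·p_x + 3·p_y)·x = 2·M.
Demand: x*(p_x,p_y,M) = 2·M/(2·p_x + 3·p_y), y* = 3·M/(2·p_x + 3·p_y).
Here 2·14.9 + 3·3.2 = 39.4, giving x* = 21.5736 and y* = 32.3604.
Expenditure on x: 14.9·21.5736 = 321.4467; share = 0.7563.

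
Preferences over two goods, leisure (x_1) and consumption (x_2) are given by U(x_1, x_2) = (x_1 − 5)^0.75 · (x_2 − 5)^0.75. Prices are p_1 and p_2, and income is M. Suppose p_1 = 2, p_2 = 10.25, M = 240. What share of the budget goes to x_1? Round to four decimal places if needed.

share on x_1 = 0.4141

This is Cobb-Douglas in (x_1−5, x_2−5): tangency gives 0.75·p_2·(x_2−5) = 0.75·p_1·(x_1−5).
Substituting into the budget: x_1* = 5 + 0.5·(M − 5·p_1 − 5·p_2)/p_1, and x_2* = 5 + 0.5·(…)/p_2.
Discretionary income = 240 − 5·2 − 5·10.25 = 178.75; x_1* = 5 + 0.5·178.75/2 = 49.6875; x_2* = 5 + 0.5·178.75/10.25 = 13.7195.
Expenditure on x_1: 2·49.6875 = 99.375; share = 0.4141.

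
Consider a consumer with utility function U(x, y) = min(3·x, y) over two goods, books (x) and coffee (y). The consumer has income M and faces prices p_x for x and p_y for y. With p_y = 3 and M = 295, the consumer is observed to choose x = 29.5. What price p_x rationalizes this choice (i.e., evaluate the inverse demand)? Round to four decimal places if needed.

Leontief preferences: the optimum is at the kink where x/1 = y/3, i.e. y = 3·x.
Budget: p_x·x + p_y·3·x = M, so (p_x + 3·p_y)·x = M.
Demand: x*(p_x,p_y,M) = M/(p_x + 3·p_y), y* = 3·M/(p_x + 3·p_y).
Set x* = 29.5 in the demand function and solve for p_x: p_x = 1.

p_x = 1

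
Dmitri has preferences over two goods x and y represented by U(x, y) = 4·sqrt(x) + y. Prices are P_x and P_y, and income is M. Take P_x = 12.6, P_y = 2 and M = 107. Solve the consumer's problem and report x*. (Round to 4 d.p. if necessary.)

Set MRS = P_x/P_y: 2·x^(−1/2) = P_x/P_y.
Solve: √x = 2·P_y/P_x, so x*(P_x,P_y) = (2·P_y/P_x)², and y* = (M − P_x·x*)/P_y.
Plugging in: x* = (2·2/12.6)² = 0.1008.

x* = 0.1008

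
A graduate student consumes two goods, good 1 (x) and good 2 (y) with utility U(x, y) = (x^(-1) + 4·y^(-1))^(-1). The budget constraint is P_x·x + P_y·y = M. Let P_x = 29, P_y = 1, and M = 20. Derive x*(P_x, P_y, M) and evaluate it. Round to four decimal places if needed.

x* = 0.5029

From the CES first-order condition, (1/4)·(y/x)^(2) = P_x/P_y.
Hence y/x = (4·P_x/P_y)^(1/(2)), i.e. raised to the 0.5 power.
With the ratio pinned down, the budget gives x* = M/(P_x + P_y·(y/x)) and y* = (y/x)·x*.
Numerically y/x = 10.77033, so x* = 20/(29 + 1·10.77033) = 0.5029.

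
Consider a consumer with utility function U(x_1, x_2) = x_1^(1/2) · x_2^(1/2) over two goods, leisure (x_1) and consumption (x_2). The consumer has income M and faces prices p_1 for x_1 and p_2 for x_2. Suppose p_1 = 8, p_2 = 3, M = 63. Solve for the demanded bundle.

Tangency: MRS = x_2/x_1 = p_1/p_2.
Rearranging, p_2·x_2 = p_1·x_1. Substituting into the budget gives p_1·x_1·(1 + 1) = M.
Demand: x_1*(p_1,p_2,M) = 0.5·M/p_1 and x_2* = 0.5·M/p_2.
At p_1=8, p_2=3, M=63: x_1* = 0.5·63/8 = 3.9375, x_2* = 10.5.

x_1* = 3.9375, x_2* = 10.5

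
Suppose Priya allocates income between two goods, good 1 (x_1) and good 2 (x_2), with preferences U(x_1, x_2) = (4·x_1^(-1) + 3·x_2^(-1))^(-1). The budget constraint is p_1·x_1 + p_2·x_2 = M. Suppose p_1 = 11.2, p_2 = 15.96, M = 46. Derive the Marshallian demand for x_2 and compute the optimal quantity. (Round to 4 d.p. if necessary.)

MRS = MU_x_1/MU_x_2 = (4/3)·(x_2/x_1)^(2). Set equal to p_1/p_2.
Solve for the ratio: x_2/x_1 = [(3/4)·p_1/p_2]^(0.5).
With the ratio pinned down, the budget gives x_1* = M/(p_1 + p_2·(x_2/x_1)) and x_2* = (x_2/x_1)·x_1*.
Numerically x_2/x_1 = 0.725476, so x_1* = 46/(11.2 + 15.96·0.725476) = 2.0194 and x_2* = 0.725476·2.0194 = 1.4651.

x_2* = 1.4651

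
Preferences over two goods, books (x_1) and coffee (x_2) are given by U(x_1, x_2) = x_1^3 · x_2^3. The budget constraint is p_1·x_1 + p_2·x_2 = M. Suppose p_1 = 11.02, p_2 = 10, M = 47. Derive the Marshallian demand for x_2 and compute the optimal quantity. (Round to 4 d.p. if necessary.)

x_2* = 2.35

Tangency: MRS = x_2/x_1 = p_1/p_2.
So 3·p_2·x_2 = 3·p_1·x_1; combined with the budget, a share 0.5 of income goes to x_1.
Demand: x_1*(p_1,p_2,M) = 0.5·M/p_1 and x_2* = 0.5·M/p_2.
At p_1=11.02, p_2=10, M=47: x_2* = 0.5·47/10 = 2.35.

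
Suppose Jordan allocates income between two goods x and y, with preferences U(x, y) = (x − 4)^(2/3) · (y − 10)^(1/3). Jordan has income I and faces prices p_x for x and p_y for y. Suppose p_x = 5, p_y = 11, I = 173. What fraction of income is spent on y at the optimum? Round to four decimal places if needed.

This is Cobb-Douglas in (x−4, y−10): tangency gives 2/3·p_y·(y−10) = 1/3·p_x·(x−4).
Substituting into the budget: x* = 4 + 2/3·(I − 4·p_x − 10·p_y)/p_x, and y* = 10 + 1/3·(…)/p_y.
Discretionary income = 173 − 4·5 − 10·11 = 43; x* = 4 + 2/3·43/5 = 9.7333; y* = 10 + 1/3·43/11 = 11.303.
Expenditure on y: 11·11.303 = 124.3333; share = 0.7187.

share on y = 0.7187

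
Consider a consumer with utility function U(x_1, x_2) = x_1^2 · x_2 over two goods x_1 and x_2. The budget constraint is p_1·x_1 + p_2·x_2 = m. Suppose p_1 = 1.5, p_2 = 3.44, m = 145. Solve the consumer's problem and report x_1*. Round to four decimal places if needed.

x_1* = 64.4444

The MRS is 2·x_2/x_1. Set MRS = p_1/p_2.
So 2·p_2·x_2 = p_1·x_1; combined with the budget, a share 2/3 of income goes to x_1.
Demand: x_1*(p_1,p_2,m) = 2/3·m/p_1 and x_2* = 1/3·m/p_2.
At p_1=1.5, p_2=3.44, m=145: x_1* = 2/3·145/1.5 = 64.4444.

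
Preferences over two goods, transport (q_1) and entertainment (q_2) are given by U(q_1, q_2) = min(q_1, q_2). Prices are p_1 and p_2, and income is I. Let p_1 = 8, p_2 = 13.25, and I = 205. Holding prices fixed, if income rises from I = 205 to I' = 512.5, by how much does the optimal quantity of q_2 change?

Δq_2* = 14.4706

Leontief preferences: the optimum is at the kink where q_1/1 = q_2/1, i.e. q_2 = q_1.
Budget: p_1·q_1 + p_2·q_1 = I, so (p_1 + p_2)·q_1 = I.
Demand: q_1*(p_1,p_2,I) = I/(p_1 + p_2), q_2* = I/(p_1 + p_2).
Here 8 + 13.25 = 21.25, giving q_2* = 9.6471.
At I' = 512.5: q_2* = 24.1176. Change: 24.1176 − 9.6471 = 14.4706.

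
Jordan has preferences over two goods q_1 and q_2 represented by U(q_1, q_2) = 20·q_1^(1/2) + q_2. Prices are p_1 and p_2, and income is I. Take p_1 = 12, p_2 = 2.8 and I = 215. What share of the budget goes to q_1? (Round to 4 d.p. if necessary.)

Utility is quasi-linear in q_2; the FOC for q_1 is 10/√q_1 = p_1/p_2.
Thus q_1* = (10·p_2/p_1)² — independent of I — with the rest of income spent on q_2.
Plugging in: q_1* = (10·2.8/12)² = 5.4444, q_2* = 53.4524.
Expenditure on q_1: 12·5.4444 = 65.3333; share = 0.3039.

share on q_1 = 0.3039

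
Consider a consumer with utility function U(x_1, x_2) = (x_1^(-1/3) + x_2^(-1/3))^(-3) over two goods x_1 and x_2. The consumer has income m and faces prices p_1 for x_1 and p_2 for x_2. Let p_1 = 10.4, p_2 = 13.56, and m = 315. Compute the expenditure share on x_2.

MRS = MU_x_1/MU_x_2 = (x_2/x_1)^(4/3). Set equal to p_1/p_2.
Solve for the ratio: x_2/x_1 = [p_1/p_2]^(0.75).
With the ratio pinned down, the budget gives x_1* = m/(p_1 + p_2·(x_2/x_1)) and x_2* = (x_2/x_1)·x_1*.
Numerically x_2/x_1 = 0.819559, so x_1* = 315/(10.4 + 13.56·0.819559) = 14.6422 and x_2* = 0.819559·14.6422 = 12.0001.
Expenditure on x_2: 13.56·12.0001 = 162.7215; share = 0.5166.

share on x_2 = 0.5166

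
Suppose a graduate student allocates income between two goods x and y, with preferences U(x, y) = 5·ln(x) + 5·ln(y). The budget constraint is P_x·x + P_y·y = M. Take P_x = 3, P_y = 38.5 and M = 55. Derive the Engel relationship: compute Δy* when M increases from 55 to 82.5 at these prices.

At P_x=3, P_y=38.5, M=55: y* = 0.5·55/38.5 = 0.7143.
At M' = 82.5: y* = 1.0714. Change: 1.0714 − 0.7143 = 0.3571.

Δy* = 0.3571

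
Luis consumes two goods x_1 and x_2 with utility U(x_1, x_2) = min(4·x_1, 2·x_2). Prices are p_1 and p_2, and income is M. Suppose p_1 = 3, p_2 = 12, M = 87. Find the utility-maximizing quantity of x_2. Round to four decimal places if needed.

With perfect complements, no substitution: consume in ratio x_1:x_2 = 2:4.
Budget: p_1·x_1 + p_2·2·x_1 = M, so (2·p_1 + 4·p_2)·x_1 = 2·M.
Demand: x_1*(p_1,p_2,M) = 2·M/(2·p_1 + 4·p_2), x_2* = 4·M/(2·p_1 + 4·p_2).
Here 2·3 + 4·12 = 54, giving x_2* = 6.4444.

x_2* = 6.4444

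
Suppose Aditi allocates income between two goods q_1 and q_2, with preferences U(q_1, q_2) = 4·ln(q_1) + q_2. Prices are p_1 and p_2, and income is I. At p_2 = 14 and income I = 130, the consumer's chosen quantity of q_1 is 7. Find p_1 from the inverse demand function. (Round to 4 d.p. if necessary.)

p_1 = 8

Set MRS = p_1/p_2: (4/q_1)/1 = p_1/p_2.
So q_1*(p_1,p_2) = 4·p_2/p_1, independent of income; and q_2* = (I − 4·p_2)/p_2.
Set q_1* = 7 in the demand function and solve for p_1: p_1 = 8.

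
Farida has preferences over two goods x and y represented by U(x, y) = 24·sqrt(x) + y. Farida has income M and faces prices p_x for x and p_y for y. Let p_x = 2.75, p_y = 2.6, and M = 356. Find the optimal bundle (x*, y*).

MU_x = 12/√x, MU_y = 1. Tangency: 12/√x = p_x/p_y.
Thus x* = (12·p_y/p_x)² — independent of M — with the rest of income spent on y.
Plugging in: x* = (12·2.6/2.75)² = 128.7193, y* = 0.7776.

x* = 128.7193, y* = 0.7776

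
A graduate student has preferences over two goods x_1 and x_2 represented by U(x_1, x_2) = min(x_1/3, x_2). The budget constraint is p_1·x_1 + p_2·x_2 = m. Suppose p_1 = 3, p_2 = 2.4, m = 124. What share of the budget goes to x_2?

share on x_2 = 0.2105

With perfect complements, no substitution: consume in ratio x_1:x_2 = 3:1.
Budget: p_1·x_1 + p_2·(1/3)·x_1 = m, so (3·p_1 + p_2)·x_1 = 3·m.
Demand: x_1*(p_1,p_2,m) = 3·m/(3·p_1 + p_2), x_2* = m/(3·p_1 + p_2).
Here 3·3 + 2.4 = 11.4, giving x_1* = 32.6316 and x_2* = 10.8772.
Expenditure on x_2: 2.4·10.8772 = 26.1053; share = 0.2105.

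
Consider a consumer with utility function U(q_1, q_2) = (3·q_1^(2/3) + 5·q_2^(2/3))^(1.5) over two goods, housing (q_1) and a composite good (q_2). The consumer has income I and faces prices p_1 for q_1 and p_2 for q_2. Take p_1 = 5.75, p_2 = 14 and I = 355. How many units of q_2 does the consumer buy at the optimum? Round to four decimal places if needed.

q_2* = 11.1192

MU_q_1 ∝ 3·q_1^(-1/3), MU_q_2 ∝ 5·q_2^(-1/3), so MRS = (3/5)·(q_2/q_1)^(1/3) = p_1/p_2.
Solve for the ratio: q_2/q_1 = [(5/3)·p_1/p_2]^(3).
Substitute q_2 = (q_2/q_1)·q_1 into the budget: q_1* = I/(p_1 + p_2·(q_2/q_1)).
Numerically q_2/q_1 = 0.320749, so q_1* = 355/(5.75 + 14·0.320749) = 34.6663 and q_2* = 0.320749·34.6663 = 11.1192.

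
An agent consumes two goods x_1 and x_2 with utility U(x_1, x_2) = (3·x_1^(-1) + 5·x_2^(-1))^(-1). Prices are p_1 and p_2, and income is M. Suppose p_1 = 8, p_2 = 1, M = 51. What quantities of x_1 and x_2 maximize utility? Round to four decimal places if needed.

MU_x_1 ∝ 3·x_1^(-2), MU_x_2 ∝ 5·x_2^(-2), so MRS = (3/5)·(x_2/x_1)^(2) = p_1/p_2.
Solve for the ratio: x_2/x_1 = [(5/3)·p_1/p_2]^(0.5).
With the ratio pinned down, the budget gives x_1* = M/(p_1 + p_2·(x_2/x_1)) and x_2* = (x_2/x_1)·x_1*.
Numerically x_2/x_1 = 3.651484, so x_1* = 51/(8 + 1·3.651484) = 4.3771 and x_2* = 3.651484·4.3771 = 15.983.

x_1* = 4.3771, x_2* = 15.983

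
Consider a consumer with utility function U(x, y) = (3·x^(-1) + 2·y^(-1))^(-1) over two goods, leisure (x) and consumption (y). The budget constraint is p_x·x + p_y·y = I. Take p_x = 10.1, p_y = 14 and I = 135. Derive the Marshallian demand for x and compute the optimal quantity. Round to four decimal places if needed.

x* = 6.815

From the CES first-order condition, (3/2)·(y/x)^(2) = p_x/p_y.
Solve for the ratio: y/x = [(2/3)·p_x/p_y]^(0.5).
With the ratio pinned down, the budget gives x* = I/(p_x + p_y·(y/x)) and y* = (y/x)·x*.
Numerically y/x = 0.693507, so x* = 135/(10.1 + 14·0.693507) = 6.815.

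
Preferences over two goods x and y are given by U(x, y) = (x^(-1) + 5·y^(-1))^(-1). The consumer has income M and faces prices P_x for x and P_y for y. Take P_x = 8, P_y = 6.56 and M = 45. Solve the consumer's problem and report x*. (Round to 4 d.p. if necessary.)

x* = 1.8596

MU_x ∝ x^(-2), MU_y ∝ 5·y^(-2), so MRS = (1/5)·(y/x)^(2) = P_x/P_y.
Hence y/x = (5·P_x/P_y)^(1/(2)), i.e. raised to the 0.5 power.
With the ratio pinned down, the budget gives x* = M/(P_x + P_y·(y/x)) and y* = (y/x)·x*.
Numerically y/x = 2.469324, so x* = 45/(8 + 6.56·2.469324) = 1.8596.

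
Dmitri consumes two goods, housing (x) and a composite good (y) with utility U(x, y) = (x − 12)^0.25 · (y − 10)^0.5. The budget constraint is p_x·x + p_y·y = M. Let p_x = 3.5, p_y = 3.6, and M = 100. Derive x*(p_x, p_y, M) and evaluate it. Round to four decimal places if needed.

This is Cobb-Douglas in (x−12, y−10): tangency gives 0.25·p_y·(y−10) = 0.5·p_x·(x−12).
After buying the subsistence bundle (12, 10), a share 1/3 of the remaining income goes to x: x* = 12 + 1/3·(M − 12p_x − 10p_y)/p_x.
Discretionary income = 100 − 12·3.5 − 10·3.6 = 22; x* = 12 + 1/3·22/3.5 = 14.0952.

x* = 14.0952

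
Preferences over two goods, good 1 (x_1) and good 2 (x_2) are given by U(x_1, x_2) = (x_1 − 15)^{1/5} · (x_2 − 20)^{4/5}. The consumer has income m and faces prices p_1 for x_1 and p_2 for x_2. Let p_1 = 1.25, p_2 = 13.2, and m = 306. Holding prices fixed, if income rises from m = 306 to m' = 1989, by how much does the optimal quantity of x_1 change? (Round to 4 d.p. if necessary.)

Δx_1* = 269.28

MRS = (1/4)·(x_2−20)/(x_1−15). Tangency with p_1/p_2 gives x_2−20 = 4·(p_1/p_2)·(x_1−15).
Substituting into the budget: x_1* = 15 + 0.2·(m − 15·p_1 − 20·p_2)/p_1, and x_2* = 20 + 0.8·(…)/p_2.
Discretionary income = 306 − 15·1.25 − 20·13.2 = 23.25; x_1* = 15 + 0.2·23.25/1.25 = 18.72.
At m' = 1989: x_1* = 288. Change: 288 − 18.72 = 269.28.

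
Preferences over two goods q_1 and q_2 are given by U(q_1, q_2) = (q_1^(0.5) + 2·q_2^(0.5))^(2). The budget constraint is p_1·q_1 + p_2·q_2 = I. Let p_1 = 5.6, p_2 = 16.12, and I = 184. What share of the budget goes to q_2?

With the ratio pinned down, the budget gives q_1* = I/(p_1 + p_2·(q_2/q_1)) and q_2* = (q_2/q_1)·q_1*.
Numerically q_2/q_1 = 0.482732, so q_1* = 184/(5.6 + 16.12·0.482732) = 13.7502 and q_2* = 0.482732·13.7502 = 6.6377.
Expenditure on q_2: 16.12·6.6377 = 106.999; share = 0.5815.

share on q_2 = 0.5815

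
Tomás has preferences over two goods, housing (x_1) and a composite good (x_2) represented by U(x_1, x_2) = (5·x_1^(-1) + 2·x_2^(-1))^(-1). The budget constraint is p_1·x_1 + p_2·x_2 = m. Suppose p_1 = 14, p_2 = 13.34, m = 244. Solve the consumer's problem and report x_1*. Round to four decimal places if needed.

x_1* = 10.7759

From the CES first-order condition, (5/2)·(x_2/x_1)^(2) = p_1/p_2.
Solve for the ratio: x_2/x_1 = [(2/5)·p_1/p_2]^(0.5).
With the ratio pinned down, the budget gives x_1* = m/(p_1 + p_2·(x_2/x_1)) and x_2* = (x_2/x_1)·x_1*.
Numerically x_2/x_1 = 0.647912, so x_1* = 244/(14 + 13.34·0.647912) = 10.7759.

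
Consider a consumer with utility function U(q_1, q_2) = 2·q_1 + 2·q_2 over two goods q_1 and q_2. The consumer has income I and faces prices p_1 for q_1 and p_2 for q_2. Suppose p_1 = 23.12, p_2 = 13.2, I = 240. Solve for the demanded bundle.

q_1* = 0, q_2* = 18.1818

Numerically: q_1* = 0, q_2* = 18.1818.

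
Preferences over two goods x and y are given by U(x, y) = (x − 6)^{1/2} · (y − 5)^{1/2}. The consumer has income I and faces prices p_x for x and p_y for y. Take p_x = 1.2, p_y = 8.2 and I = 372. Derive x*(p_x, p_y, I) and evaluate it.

x* = 140.9167

This is Cobb-Douglas in (x−6, y−5): tangency gives 0.5·p_y·(y−5) = 0.5·p_x·(x−6).
After buying the subsistence bundle (6, 5), a share 0.5 of the remaining income goes to x: x* = 6 + 0.5·(I − 6p_x − 5p_y)/p_x.
Discretionary income = 372 − 6·1.2 − 5·8.2 = 323.8; x* = 6 + 0.5·323.8/1.2 = 140.9167.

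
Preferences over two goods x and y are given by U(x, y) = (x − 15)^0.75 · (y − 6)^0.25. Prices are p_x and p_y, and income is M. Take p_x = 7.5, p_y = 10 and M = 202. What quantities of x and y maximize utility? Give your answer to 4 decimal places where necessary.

MRS = 3·(y−6)/(x−15). Tangency with p_x/p_y gives y−6 = (1/3)·(p_x/p_y)·(x−15).
After buying the subsistence bundle (15, 6), a share 0.75 of the remaining income goes to x: x* = 15 + 0.75·(M − 15p_x − 6p_y)/p_x.
Discretionary income = 202 − 15·7.5 − 6·10 = 29.5; x* = 15 + 0.75·29.5/7.5 = 17.95; y* = 6 + 0.25·29.5/10 = 6.7375.

x* = 17.95, y* = 6.7375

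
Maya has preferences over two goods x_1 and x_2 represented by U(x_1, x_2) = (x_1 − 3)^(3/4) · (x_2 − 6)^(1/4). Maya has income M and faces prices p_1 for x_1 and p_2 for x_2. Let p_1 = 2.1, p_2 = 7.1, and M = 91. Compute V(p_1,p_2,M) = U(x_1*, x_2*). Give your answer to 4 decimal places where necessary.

V = 8.4253

Let x_1' = x_1−3, x_2' = x_2−6. MRS = 3·x_2'/x_1' = p_1/p_2.
After buying the subsistence bundle (3, 6), a share 0.75 of the remaining income goes to x_1: x_1* = 3 + 0.75·(M − 3p_1 − 6p_2)/p_1.
Discretionary income = 91 − 3·2.1 − 6·7.1 = 42.1; x_1* = 3 + 0.75·42.1/2.1 = 18.0357; x_2* = 6 + 0.25·42.1/7.1 = 7.4824.
Utility at the optimum: U(18.0357, 7.4824) = 8.4253.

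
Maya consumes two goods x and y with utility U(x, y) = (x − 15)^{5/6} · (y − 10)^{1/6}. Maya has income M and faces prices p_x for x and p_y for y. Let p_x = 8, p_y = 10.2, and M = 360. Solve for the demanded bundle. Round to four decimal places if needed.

x* = 29.375, y* = 12.2549

MRS = 5·(y−10)/(x−15). Tangency with p_x/p_y gives y−10 = (1/5)·(p_x/p_y)·(x−15).
After buying the subsistence bundle (15, 10), a share 5/6 of the remaining income goes to x: x* = 15 + 5/6·(M − 15p_x − 10p_y)/p_x.
Discretionary income = 360 − 15·8 − 10·10.2 = 138; x* = 15 + 5/6·138/8 = 29.375; y* = 10 + 1/6·138/10.2 = 12.2549.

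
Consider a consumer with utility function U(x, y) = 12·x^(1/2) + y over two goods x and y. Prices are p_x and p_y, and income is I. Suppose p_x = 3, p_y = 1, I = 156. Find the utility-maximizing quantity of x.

x* = 4

Set MRS = p_x/p_y: 6·x^(−1/2) = p_x/p_y.
Thus x* = (6·p_y/p_x)² — independent of I — with the rest of income spent on y.
Plugging in: x* = (6·1/3)² = 4.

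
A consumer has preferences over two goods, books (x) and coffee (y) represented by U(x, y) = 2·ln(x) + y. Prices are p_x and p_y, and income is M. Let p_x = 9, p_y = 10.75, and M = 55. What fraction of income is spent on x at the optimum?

share on x = 0.3909

Set MRS = p_x/p_y: (2/x)/1 = p_x/p_y.
So x*(p_x,p_y) = 2·p_y/p_x, independent of income; and y* = (M − 2·p_y)/p_y.
At the given prices: x* = 2·10.75/9 = 2.3889, and y* = 3.1163.
Expenditure on x: 9·2.3889 = 21.5; share = 0.3909.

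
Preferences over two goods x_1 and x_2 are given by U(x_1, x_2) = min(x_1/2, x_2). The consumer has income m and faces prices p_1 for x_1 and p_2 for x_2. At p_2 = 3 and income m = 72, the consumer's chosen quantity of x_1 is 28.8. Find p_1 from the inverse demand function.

With perfect complements, no substitution: consume in ratio x_1:x_2 = 2:1.
Budget: p_1·x_1 + p_2·(1/2)·x_1 = m, so (2·p_1 + p_2)·x_1 = 2·m.
Demand: x_1*(p_1,p_2,m) = 2·m/(2·p_1 + p_2), x_2* = m/(2·p_1 + p_2).
Set x_1* = 28.8 in the demand function and solve for p_1: p_1 = 1.

p_1 = 1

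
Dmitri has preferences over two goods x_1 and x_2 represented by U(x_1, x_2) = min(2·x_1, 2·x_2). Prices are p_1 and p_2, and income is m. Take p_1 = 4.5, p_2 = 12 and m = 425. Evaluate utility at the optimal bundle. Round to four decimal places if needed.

Leontief preferences: the optimum is at the kink where x_1/2 = x_2/2, i.e. x_2 = x_1.
Budget: p_1·x_1 + p_2·x_1 = m, so (2·p_1 + 2·p_2)·x_1 = 2·m.
Demand: x_1*(p_1,p_2,m) = 2·m/(2·p_1 + 2·p_2), x_2* = 2·m/(2·p_1 + 2·p_2).
Here 2·4.5 + 2·12 = 33, giving x_1* = 25.7576 and x_2* = 25.7576.
Utility at the optimum: U(25.7576, 25.7576) = 51.5152.

V = 51.5152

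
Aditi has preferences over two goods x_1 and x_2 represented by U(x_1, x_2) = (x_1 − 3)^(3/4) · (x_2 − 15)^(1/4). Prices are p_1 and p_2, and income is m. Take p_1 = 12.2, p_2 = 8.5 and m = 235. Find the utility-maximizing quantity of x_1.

MRS = 3·(x_2−15)/(x_1−3). Tangency with p_1/p_2 gives x_2−15 = (1/3)·(p_1/p_2)·(x_1−3).
After buying the subsistence bundle (3, 15), a share 0.75 of the remaining income goes to x_1: x_1* = 3 + 0.75·(m − 3p_1 − 15p_2)/p_1.
Discretionary income = 235 − 3·12.2 − 15·8.5 = 70.9; x_1* = 3 + 0.75·70.9/12.2 = 7.3586.

x_1* = 7.3586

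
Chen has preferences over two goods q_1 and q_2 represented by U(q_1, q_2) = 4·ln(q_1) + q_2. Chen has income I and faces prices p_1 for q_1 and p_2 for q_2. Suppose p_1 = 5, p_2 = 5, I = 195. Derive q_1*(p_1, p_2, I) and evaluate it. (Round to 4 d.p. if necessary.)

q_1* = 4

MU_q_1 = 4/q_1, MU_q_2 = 1. Tangency: 4/q_1 = p_1/p_2.
So q_1*(p_1,p_2) = 4·p_2/p_1, independent of income; and q_2* = (I − 4·p_2)/p_2.
At the given prices: q_1* = 4·5/5 = 4.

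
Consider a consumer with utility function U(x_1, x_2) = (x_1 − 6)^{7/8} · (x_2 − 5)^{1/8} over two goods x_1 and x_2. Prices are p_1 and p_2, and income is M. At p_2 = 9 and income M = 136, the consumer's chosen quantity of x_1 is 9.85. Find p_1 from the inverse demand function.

p_1 = 8.75

This is Cobb-Douglas in (x_1−6, x_2−5): tangency gives 0.875·p_2·(x_2−5) = 0.125·p_1·(x_1−6).
After buying the subsistence bundle (6, 5), a share 0.875 of the remaining income goes to x_1: x_1* = 6 + 0.875·(M − 6p_1 − 5p_2)/p_1.
Set x_1* = 9.85 in the demand function and solve for p_1: p_1 = 8.75.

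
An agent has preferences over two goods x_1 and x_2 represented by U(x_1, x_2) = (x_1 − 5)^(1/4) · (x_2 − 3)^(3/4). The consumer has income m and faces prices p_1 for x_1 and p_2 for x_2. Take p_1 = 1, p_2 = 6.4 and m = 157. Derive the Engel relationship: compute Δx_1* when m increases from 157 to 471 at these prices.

MRS = (1/3)·(x_2−3)/(x_1−5). Tangency with p_1/p_2 gives x_2−3 = 3·(p_1/p_2)·(x_1−5).
Substituting into the budget: x_1* = 5 + 0.25·(m − 5·p_1 − 3·p_2)/p_1, and x_2* = 3 + 0.75·(…)/p_2.
Discretionary income = 157 − 5·1 − 3·6.4 = 132.8; x_1* = 5 + 0.25·132.8/1 = 38.2.
At m' = 471: x_1* = 116.7. Change: 116.7 − 38.2 = 78.5.

Δx_1* = 78.5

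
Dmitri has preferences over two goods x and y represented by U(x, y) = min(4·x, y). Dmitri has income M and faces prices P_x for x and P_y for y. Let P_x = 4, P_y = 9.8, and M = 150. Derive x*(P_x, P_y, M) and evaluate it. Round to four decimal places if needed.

With perfect complements, no substitution: consume in ratio x:y = 1:4.
Budget: P_x·x + P_y·4·x = M, so (P_x + 4·P_y)·x = M.
Demand: x*(P_x,P_y,M) = M/(P_x + 4·P_y), y* = 4·M/(P_x + 4·P_y).
Here 4 + 4·9.8 = 43.2, giving x* = 3.4722.

x* = 3.4722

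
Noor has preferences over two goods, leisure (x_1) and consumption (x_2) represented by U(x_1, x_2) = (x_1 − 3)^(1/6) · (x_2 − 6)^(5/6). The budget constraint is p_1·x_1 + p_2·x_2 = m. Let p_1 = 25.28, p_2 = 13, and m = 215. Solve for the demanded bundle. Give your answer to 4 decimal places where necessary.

x_1* = 3.4032, x_2* = 9.9205

This is Cobb-Douglas in (x_1−3, x_2−6): tangency gives 1/6·p_2·(x_2−6) = 5/6·p_1·(x_1−3).
Substituting into the budget: x_1* = 3 + 1/6·(m − 3·p_1 − 6·p_2)/p_1, and x_2* = 6 + 5/6·(…)/p_2.
Discretionary income = 215 − 3·25.28 − 6·13 = 61.16; x_1* = 3 + 1/6·61.16/25.28 = 3.4032; x_2* = 6 + 5/6·61.16/13 = 9.9205.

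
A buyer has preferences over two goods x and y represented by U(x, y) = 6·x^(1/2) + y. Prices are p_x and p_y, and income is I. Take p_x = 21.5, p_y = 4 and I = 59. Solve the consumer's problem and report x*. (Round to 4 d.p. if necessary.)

Set MRS = p_x/p_y: 3·x^(−1/2) = p_x/p_y.
Solve: √x = 3·p_y/p_x, so x*(p_x,p_y) = (3·p_y/p_x)², and y* = (I − p_x·x*)/p_y.
Plugging in: x* = (3·4/21.5)² = 0.3115.

x* = 0.3115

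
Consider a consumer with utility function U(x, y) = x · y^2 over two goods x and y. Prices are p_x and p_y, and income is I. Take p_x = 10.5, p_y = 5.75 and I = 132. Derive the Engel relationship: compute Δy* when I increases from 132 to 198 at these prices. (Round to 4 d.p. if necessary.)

The MRS is (1/2)·y/x. Set MRS = p_x/p_y.
Rearranging, p_y·y = 2·p_x·x. Substituting into the budget gives p_x·x·(1 + 2) = I.
Demand: x*(p_x,p_y,I) = 1/3·I/p_x and y* = 2/3·I/p_y.
At p_x=10.5, p_y=5.75, I=132: y* = 2/3·132/5.75 = 15.3043.
At I' = 198: y* = 22.9565. Change: 22.9565 − 15.3043 = 7.6522.

Δy* = 7.6522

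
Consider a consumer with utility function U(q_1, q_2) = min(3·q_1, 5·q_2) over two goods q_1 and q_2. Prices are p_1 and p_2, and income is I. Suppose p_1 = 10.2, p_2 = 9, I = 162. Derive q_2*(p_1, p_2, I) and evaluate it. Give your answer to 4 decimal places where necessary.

Demand: q_1*(p_1,p_2,I) = 5·I/(5·p_1 + 3·p_2), q_2* = 3·I/(5·p_1 + 3·p_2).
Here 5·10.2 + 3·9 = 78, giving q_2* = 6.2308.

q_2* = 6.2308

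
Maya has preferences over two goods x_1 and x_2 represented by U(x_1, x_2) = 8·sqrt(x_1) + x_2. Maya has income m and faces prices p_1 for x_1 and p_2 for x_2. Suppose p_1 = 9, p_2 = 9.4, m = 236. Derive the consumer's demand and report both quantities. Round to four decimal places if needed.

x_1* = 17.4538, x_2* = 8.3953

Utility is quasi-linear in x_2; the FOC for x_1 is 4/√x_1 = p_1/p_2.
Solve: √x_1 = 4·p_2/p_1, so x_1*(p_1,p_2) = (4·p_2/p_1)², and x_2* = (m − p_1·x_1*)/p_2.
Plugging in: x_1* = (4·9.4/9)² = 17.4538, x_2* = 8.3953.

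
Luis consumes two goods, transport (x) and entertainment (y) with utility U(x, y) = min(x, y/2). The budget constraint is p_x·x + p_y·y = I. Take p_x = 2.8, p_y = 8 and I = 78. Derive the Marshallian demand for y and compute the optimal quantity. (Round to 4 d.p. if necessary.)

y* = 8.2979

With perfect complements, no substitution: consume in ratio x:y = 1:2.
Budget: p_x·x + p_y·2·x = I, so (p_x + 2·p_y)·x = I.
Demand: x*(p_x,p_y,I) = I/(p_x + 2·p_y), y* = 2·I/(p_x + 2·p_y).
Here 2.8 + 2·8 = 18.8, giving y* = 8.2979.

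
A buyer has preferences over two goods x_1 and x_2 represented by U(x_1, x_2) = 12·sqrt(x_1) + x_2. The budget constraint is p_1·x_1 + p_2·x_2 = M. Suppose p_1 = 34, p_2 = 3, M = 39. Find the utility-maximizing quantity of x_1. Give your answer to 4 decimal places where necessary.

x_1* = 0.2803

Set MRS = p_1/p_2: 6·x_1^(−1/2) = p_1/p_2.
Thus x_1* = (6·p_2/p_1)² — independent of M — with the rest of income spent on x_2.
Plugging in: x_1* = (6·3/34)² = 0.2803.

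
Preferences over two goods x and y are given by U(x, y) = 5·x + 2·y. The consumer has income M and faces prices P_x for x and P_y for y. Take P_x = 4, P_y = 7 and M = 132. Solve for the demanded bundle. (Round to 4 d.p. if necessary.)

x gives more utility per dollar, so spend all income on x: x* = M/P_x, y* = 0.
Numerically: x* = 33, y* = 0.

x* = 33, y* = 0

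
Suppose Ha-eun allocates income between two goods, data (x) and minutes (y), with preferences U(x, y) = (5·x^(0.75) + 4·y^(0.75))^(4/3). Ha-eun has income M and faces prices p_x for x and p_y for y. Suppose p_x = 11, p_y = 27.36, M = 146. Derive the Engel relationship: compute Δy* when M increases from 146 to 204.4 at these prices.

MRS = MU_x/MU_y = (5/4)·(y/x)^(0.25). Set equal to p_x/p_y.
Hence y/x = ((4/5)·p_x/p_y)^(1/(0.25)), i.e. raised to the 4 power.
With the ratio pinned down, the budget gives x* = M/(p_x + p_y·(y/x)) and y* = (y/x)·x*.
Numerically y/x = 0.010702, so x* = 146/(11 + 27.36·0.010702) = 12.9286 and y* = 0.010702·12.9286 = 0.1384.
At M' = 204.4: y* = 0.1937. Change: 0.1937 − 0.1384 = 0.0553.

Δy* = 0.0553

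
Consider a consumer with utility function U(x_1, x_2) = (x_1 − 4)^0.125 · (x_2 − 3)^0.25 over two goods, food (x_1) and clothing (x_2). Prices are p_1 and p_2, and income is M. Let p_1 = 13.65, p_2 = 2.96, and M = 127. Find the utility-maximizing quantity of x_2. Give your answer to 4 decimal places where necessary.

MRS = (1/2)·(x_2−3)/(x_1−4). Tangency with p_1/p_2 gives x_2−3 = 2·(p_1/p_2)·(x_1−4).
Substituting into the budget: x_1* = 4 + 1/3·(M − 4·p_1 − 3·p_2)/p_1, and x_2* = 3 + 2/3·(…)/p_2.
Discretionary income = 127 − 4·13.65 − 3·2.96 = 63.52; x_2* = 3 + 2/3·63.52/2.96 = 17.3063.

x_2* = 17.3063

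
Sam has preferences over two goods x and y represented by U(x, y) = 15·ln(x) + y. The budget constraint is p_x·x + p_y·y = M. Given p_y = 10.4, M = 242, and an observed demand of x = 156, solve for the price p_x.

p_x = 1

MU_x = 15/x, MU_y = 1. Tangency: 15/x = p_x/p_y.
So x*(p_x,p_y) = 15·p_y/p_x, independent of income; and y* = (M − 15·p_y)/p_y.
Set x* = 156 in the demand function and solve for p_x: p_x = 1.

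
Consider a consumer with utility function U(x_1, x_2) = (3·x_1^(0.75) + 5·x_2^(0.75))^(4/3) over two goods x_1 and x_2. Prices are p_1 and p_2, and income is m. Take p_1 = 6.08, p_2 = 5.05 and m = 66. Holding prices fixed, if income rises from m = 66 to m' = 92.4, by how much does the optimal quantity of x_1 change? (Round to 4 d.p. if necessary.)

MU_x_1 ∝ 3·x_1^(-0.25), MU_x_2 ∝ 5·x_2^(-0.25), so MRS = (3/5)·(x_2/x_1)^(0.25) = p_1/p_2.
Hence x_2/x_1 = ((5/3)·p_1/p_2)^(1/(0.25)), i.e. raised to the 4 power.
Substitute x_2 = (x_2/x_1)·x_1 into the budget: x_1* = m/(p_1 + p_2·(x_2/x_1)).
Numerically x_2/x_1 = 16.212269, so x_1* = 66/(6.08 + 5.05·16.212269) = 0.7504.
At m' = 92.4: x_1* = 1.0506. Change: 1.0506 − 0.7504 = 0.3002.

Δx_1* = 0.3002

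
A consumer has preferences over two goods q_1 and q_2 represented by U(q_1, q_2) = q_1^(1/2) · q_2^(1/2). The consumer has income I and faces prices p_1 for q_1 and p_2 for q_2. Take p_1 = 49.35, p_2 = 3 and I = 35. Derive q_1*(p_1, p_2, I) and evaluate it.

q_1* = 0.3546

Tangency: MRS = q_2/q_1 = p_1/p_2.
Rearranging, p_2·q_2 = p_1·q_1. Substituting into the budget gives p_1·q_1·(1 + 1) = I.
Demand: q_1*(p_1,p_2,I) = 0.5·I/p_1 and q_2* = 0.5·I/p_2.
At p_1=49.35, p_2=3, I=35: q_1* = 0.5·35/49.35 = 0.3546.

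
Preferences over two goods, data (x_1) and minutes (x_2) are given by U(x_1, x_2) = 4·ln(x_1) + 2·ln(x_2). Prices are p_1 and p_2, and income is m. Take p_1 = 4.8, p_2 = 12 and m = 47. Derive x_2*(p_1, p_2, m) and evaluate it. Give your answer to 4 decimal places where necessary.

MU_x_1/MU_x_2 = (4·x_2)/(2·x_1); tangency sets this equal to p_1/p_2.
So 4·p_2·x_2 = 2·p_1·x_1; combined with the budget, a share 2/3 of income goes to x_1.
Demand: x_1*(p_1,p_2,m) = 2/3·m/p_1 and x_2* = 1/3·m/p_2.
At p_1=4.8, p_2=12, m=47: x_2* = 1/3·47/12 = 1.3056.

x_2* = 1.3056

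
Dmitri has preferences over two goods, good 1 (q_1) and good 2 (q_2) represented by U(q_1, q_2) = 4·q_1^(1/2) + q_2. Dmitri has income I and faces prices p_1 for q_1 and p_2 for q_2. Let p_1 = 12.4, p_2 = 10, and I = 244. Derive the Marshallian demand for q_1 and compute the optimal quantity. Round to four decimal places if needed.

q_1* = 2.6015

Utility is quasi-linear in q_2; the FOC for q_1 is 2/√q_1 = p_1/p_2.
Thus q_1* = (2·p_2/p_1)² — independent of I — with the rest of income spent on q_2.
Plugging in: q_1* = (2·10/12.4)² = 2.6015.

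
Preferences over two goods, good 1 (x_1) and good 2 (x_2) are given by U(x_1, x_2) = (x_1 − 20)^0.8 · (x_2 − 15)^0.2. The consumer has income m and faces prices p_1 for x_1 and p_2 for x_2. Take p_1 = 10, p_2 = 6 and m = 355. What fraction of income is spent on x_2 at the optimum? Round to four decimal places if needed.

Substituting into the budget: x_1* = 20 + 0.8·(m − 20·p_1 − 15·p_2)/p_1, and x_2* = 15 + 0.2·(…)/p_2.
Discretionary income = 355 − 20·10 − 15·6 = 65; x_1* = 20 + 0.8·65/10 = 25.2; x_2* = 15 + 0.2·65/6 = 17.1667.
Expenditure on x_2: 6·17.1667 = 103; share = 0.2901.

share on x_2 = 0.2901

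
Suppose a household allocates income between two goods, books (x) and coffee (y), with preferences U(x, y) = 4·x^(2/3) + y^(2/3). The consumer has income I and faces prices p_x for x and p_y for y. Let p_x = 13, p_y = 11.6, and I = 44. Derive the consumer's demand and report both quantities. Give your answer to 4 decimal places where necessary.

Numerically y/x = 0.021993, so x* = 44/(13 + 11.6·0.021993) = 3.3195 and y* = 0.021993·3.3195 = 0.073.

x* = 3.3195, y* = 0.073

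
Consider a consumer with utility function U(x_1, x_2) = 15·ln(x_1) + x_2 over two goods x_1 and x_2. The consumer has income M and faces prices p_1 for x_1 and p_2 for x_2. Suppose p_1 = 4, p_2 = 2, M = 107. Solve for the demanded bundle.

So x_1*(p_1,p_2) = 15·p_2/p_1, independent of income; and x_2* = (M − 15·p_2)/p_2.
At the given prices: x_1* = 15·2/4 = 7.5, and x_2* = 38.5.

x_1* = 7.5, x_2* = 38.5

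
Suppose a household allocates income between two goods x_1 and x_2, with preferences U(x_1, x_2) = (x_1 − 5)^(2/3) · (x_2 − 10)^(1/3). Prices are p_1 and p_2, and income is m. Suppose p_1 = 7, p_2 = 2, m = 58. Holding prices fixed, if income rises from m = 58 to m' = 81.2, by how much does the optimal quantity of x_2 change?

Δx_2* = 3.8667

MRS = 2·(x_2−10)/(x_1−5). Tangency with p_1/p_2 gives x_2−10 = (1/2)·(p_1/p_2)·(x_1−5).
After buying the subsistence bundle (5, 10), a share 2/3 of the remaining income goes to x_1: x_1* = 5 + 2/3·(m − 5p_1 − 10p_2)/p_1.
Discretionary income = 58 − 5·7 − 10·2 = 3; x_2* = 10 + 1/3·3/2 = 10.5.
At m' = 81.2: x_2* = 14.3667. Change: 14.3667 − 10.5 = 3.8667.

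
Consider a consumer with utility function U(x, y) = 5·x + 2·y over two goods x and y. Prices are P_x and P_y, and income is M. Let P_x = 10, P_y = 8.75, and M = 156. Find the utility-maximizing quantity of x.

x* = 15.6

Linear utility — the consumer picks whichever good has higher MU/price: 5/10 = 0.5 vs 2/8.75 = 0.2286.
x gives more utility per dollar, so spend all income on x: x* = M/P_x, y* = 0.
Numerically: x* = 15.6, y* = 0.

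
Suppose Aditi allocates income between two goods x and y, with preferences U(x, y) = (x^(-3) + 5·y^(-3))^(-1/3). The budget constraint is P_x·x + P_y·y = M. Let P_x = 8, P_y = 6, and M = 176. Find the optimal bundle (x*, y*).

x* = 9.9767, y* = 16.0311

Substitute y = (y/x)·x into the budget: x* = M/(P_x + P_y·(y/x)).
Numerically y/x = 1.606857, so x* = 176/(8 + 6·1.606857) = 9.9767 and y* = 1.606857·9.9767 = 16.0311.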